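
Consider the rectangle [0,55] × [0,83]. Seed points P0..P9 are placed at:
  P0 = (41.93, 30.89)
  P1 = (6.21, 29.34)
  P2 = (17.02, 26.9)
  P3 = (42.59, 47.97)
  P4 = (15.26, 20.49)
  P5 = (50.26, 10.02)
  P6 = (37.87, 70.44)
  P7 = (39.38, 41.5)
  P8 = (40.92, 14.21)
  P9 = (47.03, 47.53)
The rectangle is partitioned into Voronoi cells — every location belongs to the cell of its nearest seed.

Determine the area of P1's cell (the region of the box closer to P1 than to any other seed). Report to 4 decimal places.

1. box [0,55]×[0,83]: [(0, 0) (55, 0) (55, 83) (0, 83)]
2. ⊥bis P1·P0 via (24.07,30.115): [(0, 0) (25.3768, 0) (21.7752, 83) (0, 83)]  |A|=1956.8055
3. ⊥bis P1·P2 via (11.615,28.12): [(0, 0) (5.2678, 0) (22.1343, 74.7239) (21.7752, 83) (0, 83)]  |A|=1205.4964
4. ⊥bis P1·P3 via (24.4,38.655): [(0, 0) (5.2678, 0) (17.1767, 52.7603) (1.6912, 83) (0, 83)]  |A|=877.3713
5. ⊥bis P1·P4 via (10.735,24.915): [(0, 13.9374) (10.9386, 25.1232) (17.1767, 52.7603) (1.6912, 83) (0, 83)]  |A|=734.9713
6. ⊥bis P1·P5 via (28.235,19.68): [(0, 13.9374) (10.9386, 25.1232) (17.1767, 52.7603) (1.6912, 83) (0, 83)]  |A|=734.9713
7. ⊥bis P1·P6 via (22.04,49.89): [(0, 66.8678) (0, 13.9374) (10.9386, 25.1232) (17.1767, 52.7603) (16.436, 54.2069)]  |A|=578.0499
8. ⊥bis P1·P7 via (22.795,35.42): [(15.7, 54.7738) (0, 66.8678) (0, 13.9374) (10.9386, 25.1232) (16.8953, 51.5133)]  |A|=576.5234
9. ⊥bis P1·P8 via (23.565,21.775): [(15.7, 54.7738) (0, 66.8678) (0, 13.9374) (10.9386, 25.1232) (16.8953, 51.5133)]  |A|=576.5234
10. ⊥bis P1·P9 via (26.62,38.435): [(15.7, 54.7738) (0, 66.8678) (0, 13.9374) (10.9386, 25.1232) (16.8953, 51.5133)]  |A|=576.5234
11. canonical 5-gon: [(15.7, 54.7738) (0, 66.8678) (0, 13.9374) (10.9386, 25.1232) (16.8953, 51.5133)]
12. shoelace: 576.5234

Area of P1's cell: 576.5234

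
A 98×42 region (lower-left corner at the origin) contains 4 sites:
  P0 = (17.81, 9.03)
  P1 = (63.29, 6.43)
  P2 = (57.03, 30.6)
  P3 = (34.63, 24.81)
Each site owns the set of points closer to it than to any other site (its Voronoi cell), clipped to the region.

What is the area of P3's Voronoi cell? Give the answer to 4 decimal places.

Area of P3's cell: 950.6487

1. box [0,98]×[0,42]: [(0, 0) (98, 0) (98, 42) (0, 42)]
2. ⊥bis P3·P0 via (26.22,16.92): [(42.0938, 0) (98, 0) (98, 42) (2.6907, 42)]  |A|=3175.5246
3. ⊥bis P3·P1 via (48.96,15.62): [(40.2221, 1.995) (65.8778, 42) (2.6907, 42)]  |A|=1263.8987
4. ⊥bis P3·P2 via (45.83,27.705): [(40.2221, 1.995) (48.9556, 15.6131) (42.135, 42) (2.6907, 42)]  |A|=950.6487
5. canonical 4-gon: [(40.2221, 1.995) (48.9556, 15.6131) (42.135, 42) (2.6907, 42)]
6. shoelace: 950.6487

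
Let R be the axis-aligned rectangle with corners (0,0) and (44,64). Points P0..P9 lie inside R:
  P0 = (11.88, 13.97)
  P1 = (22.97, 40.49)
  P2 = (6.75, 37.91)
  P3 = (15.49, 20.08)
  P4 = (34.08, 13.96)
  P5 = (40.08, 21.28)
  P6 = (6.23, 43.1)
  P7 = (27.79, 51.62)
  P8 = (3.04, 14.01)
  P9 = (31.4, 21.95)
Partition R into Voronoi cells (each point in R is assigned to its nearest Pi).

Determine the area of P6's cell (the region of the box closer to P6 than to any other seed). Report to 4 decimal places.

Area of P6's cell: 327.4724

1. box [0,44]×[0,64]: [(0, 0) (44, 0) (44, 64) (0, 64)]
2. ⊥bis P6·P0 via (9.055,28.535): [(0, 26.7787) (44, 35.3129) (44, 64) (0, 64)]  |A|=1449.9853
3. ⊥bis P6·P1 via (14.6,41.795): [(0, 26.7787) (12.641, 29.2305) (18.0621, 64) (0, 64)]  |A|=549.2619
4. ⊥bis P6·P2 via (6.49,40.505): [(0, 39.8547) (14.5244, 41.31) (18.0621, 64) (0, 64)]  |A|=380.2617
5. ⊥bis P6·P3 via (10.86,31.59): [(0, 39.8547) (14.5244, 41.31) (18.0621, 64) (0, 64)]  |A|=380.2617
6. ⊥bis P6·P4 via (20.155,28.53): [(0, 39.8547) (14.5244, 41.31) (18.0621, 64) (0, 64)]  |A|=380.2617
7. ⊥bis P6·P5 via (23.155,32.19): [(0, 39.8547) (14.5244, 41.31) (18.0621, 64) (0, 64)]  |A|=380.2617
8. ⊥bis P6·P7 via (17.01,47.36): [(0, 39.8547) (14.5244, 41.31) (15.904, 50.1587) (10.4343, 64) (0, 64)]  |A|=327.4724
9. ⊥bis P6·P8 via (4.635,28.555): [(0, 39.8547) (14.5244, 41.31) (15.904, 50.1587) (10.4343, 64) (0, 64)]  |A|=327.4724
10. ⊥bis P6·P9 via (18.815,32.525): [(0, 39.8547) (14.5244, 41.31) (15.904, 50.1587) (10.4343, 64) (0, 64)]  |A|=327.4724
11. canonical 5-gon: [(0, 39.8547) (14.5244, 41.31) (15.904, 50.1587) (10.4343, 64) (0, 64)]
12. shoelace: 327.4724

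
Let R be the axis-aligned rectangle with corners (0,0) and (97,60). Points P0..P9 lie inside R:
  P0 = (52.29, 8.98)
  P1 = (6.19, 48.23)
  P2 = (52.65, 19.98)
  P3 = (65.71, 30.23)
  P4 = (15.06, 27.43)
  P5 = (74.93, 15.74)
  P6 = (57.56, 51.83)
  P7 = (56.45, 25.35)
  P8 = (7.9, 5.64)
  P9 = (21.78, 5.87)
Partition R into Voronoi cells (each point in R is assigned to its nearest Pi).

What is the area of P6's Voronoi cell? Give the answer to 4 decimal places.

Area of P6's cell: 1036.7290

1. box [0,97]×[0,60]: [(0, 0) (97, 0) (97, 60) (0, 60)]
2. ⊥bis P6·P0 via (54.925,30.405): [(0, 37.1601) (97, 25.2303) (97, 60) (0, 60)]  |A|=2794.0663
3. ⊥bis P6·P1 via (31.875,50.03): [(33.0619, 33.0939) (97, 25.2303) (97, 60) (31.1763, 60)]  |A|=1997.0842
4. ⊥bis P6·P2 via (55.105,35.905): [(32.622, 39.371) (97, 29.4465) (97, 60) (31.1763, 60)]  |A|=1662.4271
5. ⊥bis P6·P3 via (61.635,41.03): [(32.622, 39.371) (50.0979, 36.6769) (97, 54.3737) (97, 60) (31.1763, 60)]  |A|=1077.8566
6. ⊥bis P6·P4 via (36.31,39.63): [(32.0885, 46.983) (36.8313, 38.7221) (50.0979, 36.6769) (97, 54.3737) (97, 60) (31.1763, 60)]  |A|=1062.0093
7. ⊥bis P6·P5 via (66.245,33.785): [(32.0885, 46.983) (36.8313, 38.7221) (50.0979, 36.6769) (97, 54.3737) (97, 60) (31.1763, 60)]  |A|=1062.0093
8. ⊥bis P6·P7 via (57.005,38.59): [(32.0885, 46.983) (36.4115, 39.4532) (55.3519, 38.6593) (97, 54.3737) (97, 60) (31.1763, 60)]  |A|=1036.729
9. ⊥bis P6·P8 via (32.73,28.735): [(32.0885, 46.983) (36.4115, 39.4532) (55.3519, 38.6593) (97, 54.3737) (97, 60) (31.1763, 60)]  |A|=1036.729
10. ⊥bis P6·P9 via (39.67,28.85): [(32.0885, 46.983) (36.4115, 39.4532) (55.3519, 38.6593) (97, 54.3737) (97, 60) (31.1763, 60)]  |A|=1036.729
11. canonical 6-gon: [(32.0885, 46.983) (36.4115, 39.4532) (55.3519, 38.6593) (97, 54.3737) (97, 60) (31.1763, 60)]
12. shoelace: 1036.729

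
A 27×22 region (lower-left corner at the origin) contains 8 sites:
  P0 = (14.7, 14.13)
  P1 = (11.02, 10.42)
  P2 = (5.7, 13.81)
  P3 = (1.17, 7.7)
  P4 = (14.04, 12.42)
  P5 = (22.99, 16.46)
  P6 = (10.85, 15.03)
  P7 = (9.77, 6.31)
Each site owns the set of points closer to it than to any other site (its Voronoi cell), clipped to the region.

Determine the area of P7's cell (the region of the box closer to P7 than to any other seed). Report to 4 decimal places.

Area of P7's cell: 120.2368

1. box [0,27]×[0,22]: [(0, 0) (27, 0) (27, 22) (0, 22)]
2. ⊥bis P7·P0 via (12.235,10.22): [(0, 17.9334) (0, 0) (27, 0) (27, 0.9116)]  |A|=254.4075
3. ⊥bis P7·P1 via (10.395,8.365): [(19.635, 5.5548) (0, 11.5265) (0, 0) (27, 0) (27, 0.9116)]  |A|=191.508
4. ⊥bis P7·P2 via (7.735,10.06): [(19.635, 5.5548) (6.6887, 9.4922) (0, 5.8625) (0, 0) (27, 0) (27, 0.9116)]  |A|=172.5655
5. ⊥bis P7·P3 via (5.47,7.005): [(19.635, 5.5548) (6.6887, 9.4922) (5.7935, 9.0064) (4.3378, 0) (27, 0) (27, 0.9116)]  |A|=136.0494
6. ⊥bis P7·P4 via (11.905,9.365): [(15.6019, 6.7814) (6.6887, 9.4922) (5.7935, 9.0064) (4.3378, 0) (25.3055, 0)]  |A|=120.2624
7. ⊥bis P7·P5 via (16.38,11.385): [(24.9077, 0.278) (15.6019, 6.7814) (6.6887, 9.4922) (5.7935, 9.0064) (4.3378, 0) (25.1211, 0)]  |A|=120.2368
8. ⊥bis P7·P6 via (10.31,10.67): [(24.9077, 0.278) (15.6019, 6.7814) (6.6887, 9.4922) (5.7935, 9.0064) (4.3378, 0) (25.1211, 0)]  |A|=120.2368
9. canonical 6-gon: [(24.9077, 0.278) (15.6019, 6.7814) (6.6887, 9.4922) (5.7935, 9.0064) (4.3378, 0) (25.1211, 0)]
10. shoelace: 120.2368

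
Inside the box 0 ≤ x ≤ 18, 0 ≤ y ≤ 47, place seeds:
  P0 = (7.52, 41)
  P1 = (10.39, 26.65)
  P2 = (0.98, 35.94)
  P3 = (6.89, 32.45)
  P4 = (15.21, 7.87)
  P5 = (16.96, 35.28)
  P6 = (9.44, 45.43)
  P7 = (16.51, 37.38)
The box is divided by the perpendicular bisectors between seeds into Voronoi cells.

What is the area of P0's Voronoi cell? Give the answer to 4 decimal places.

1. box [0,18]×[0,47]: [(0, 0) (18, 0) (18, 47) (0, 47)]
2. ⊥bis P0·P1 via (8.955,33.825): [(0, 32.034) (18, 35.634) (18, 47) (0, 47)]  |A|=236.988
3. ⊥bis P0·P2 via (4.25,38.47): [(0, 43.9631) (7.9927, 33.6325) (18, 35.634) (18, 47) (0, 47)]  |A|=189.315
4. ⊥bis P0·P3 via (7.205,36.725): [(0, 43.9631) (5.5031, 36.8504) (18, 35.9296) (18, 47) (0, 47)]  |A|=168.8756
5. ⊥bis P0·P4 via (11.365,24.435): [(0, 43.9631) (5.5031, 36.8504) (18, 35.9296) (18, 47) (0, 47)]  |A|=168.8756
6. ⊥bis P0·P5 via (12.24,38.14): [(0, 43.9631) (5.5031, 36.8504) (11.2041, 36.4303) (17.6086, 47) (0, 47)]  |A|=129.19
7. ⊥bis P0·P6 via (8.48,43.215): [(0, 46.8903) (0, 43.9631) (5.5031, 36.8504) (11.2041, 36.4303) (13.8934, 40.8688)]  |A|=74.4468
8. ⊥bis P0·P7 via (12.015,39.19): [(12.8697, 41.3125) (0, 46.8903) (0, 43.9631) (5.5031, 36.8504) (10.9124, 36.4518)]  |A|=70.8484
9. canonical 5-gon: [(12.8697, 41.3125) (0, 46.8903) (0, 43.9631) (5.5031, 36.8504) (10.9124, 36.4518)]
10. shoelace: 70.8484

Area of P0's cell: 70.8484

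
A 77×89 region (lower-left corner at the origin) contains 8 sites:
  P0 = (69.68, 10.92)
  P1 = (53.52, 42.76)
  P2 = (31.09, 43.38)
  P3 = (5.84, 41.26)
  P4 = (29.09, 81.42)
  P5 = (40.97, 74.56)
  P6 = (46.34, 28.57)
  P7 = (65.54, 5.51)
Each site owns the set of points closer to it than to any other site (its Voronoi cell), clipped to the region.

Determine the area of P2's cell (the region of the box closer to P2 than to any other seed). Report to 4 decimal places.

1. box [0,77]×[0,89]: [(0, 0) (77, 0) (77, 89) (0, 89)]
2. ⊥bis P2·P0 via (50.385,27.15): [(0, 0) (27.5478, 0) (77, 58.7912) (77, 89) (0, 89)]  |A|=5399.3222
3. ⊥bis P2·P1 via (42.305,43.07): [(0, 0) (27.5478, 0) (41.5755, 16.6768) (43.5746, 89) (0, 89)]  |A|=3655.5383
4. ⊥bis P2·P3 via (18.465,42.32): [(22.0182, 0) (27.5478, 0) (41.5755, 16.6768) (43.5746, 89) (14.5457, 89)]  |A|=2028.4433
5. ⊥bis P2·P4 via (30.09,62.4): [(16.8376, 61.7032) (22.0182, 0) (27.5478, 0) (41.5755, 16.6768) (42.8579, 63.0713)]  |A|=1295.4005
6. ⊥bis P2·P5 via (36.03,58.97): [(25.9005, 62.1797) (16.8376, 61.7032) (22.0182, 0) (27.5478, 0) (41.5755, 16.6768) (42.6862, 56.8609)]  |A|=1242.8207
7. ⊥bis P2·P6 via (38.715,35.975): [(25.9005, 62.1797) (16.8376, 61.7032) (20.5667, 17.2876) (42.2083, 39.5721) (42.6862, 56.8609)]  |A|=774.8678
8. ⊥bis P2·P7 via (48.315,24.445): [(25.9005, 62.1797) (16.8376, 61.7032) (20.5667, 17.2876) (42.2083, 39.5721) (42.6862, 56.8609)]  |A|=774.8678
9. canonical 5-gon: [(25.9005, 62.1797) (16.8376, 61.7032) (20.5667, 17.2876) (42.2083, 39.5721) (42.6862, 56.8609)]
10. shoelace: 774.8678

Area of P2's cell: 774.8678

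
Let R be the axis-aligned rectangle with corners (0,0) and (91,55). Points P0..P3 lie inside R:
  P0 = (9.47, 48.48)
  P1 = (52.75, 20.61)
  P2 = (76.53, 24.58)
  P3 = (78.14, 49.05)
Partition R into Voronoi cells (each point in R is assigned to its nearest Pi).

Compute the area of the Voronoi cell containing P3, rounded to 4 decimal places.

Area of P3's cell: 689.0643

1. box [0,91]×[0,55]: [(0, 0) (91, 0) (91, 55) (0, 55)]
2. ⊥bis P3·P0 via (43.805,48.765): [(44.2098, 0) (91, 0) (91, 55) (43.7532, 55)]  |A|=2586.0169
3. ⊥bis P3·P1 via (65.445,34.83): [(43.76, 54.1895) (91, 12.0156) (91, 55) (43.7532, 55)]  |A|=1034.4399
4. ⊥bis P3·P2 via (77.335,36.815): [(43.76, 54.1895) (62.0987, 37.8175) (91, 35.9159) (91, 55) (43.7532, 55)]  |A|=689.0643
5. canonical 5-gon: [(43.76, 54.1895) (62.0987, 37.8175) (91, 35.9159) (91, 55) (43.7532, 55)]
6. shoelace: 689.0643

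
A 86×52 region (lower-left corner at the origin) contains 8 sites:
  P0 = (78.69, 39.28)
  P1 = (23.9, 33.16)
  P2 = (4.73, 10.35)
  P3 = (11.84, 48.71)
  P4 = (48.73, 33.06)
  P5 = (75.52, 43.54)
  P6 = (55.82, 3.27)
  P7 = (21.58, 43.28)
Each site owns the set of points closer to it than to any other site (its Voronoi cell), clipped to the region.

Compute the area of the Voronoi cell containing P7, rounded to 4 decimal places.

1. box [0,86]×[0,52]: [(0, 0) (86, 0) (86, 52) (0, 52)]
2. ⊥bis P7·P0 via (50.135,41.28): [(0, 0) (47.2437, 0) (50.8858, 52) (0, 52)]  |A|=2551.3688
3. ⊥bis P7·P1 via (22.74,38.22): [(0, 33.0069) (50.3642, 44.5528) (50.8858, 52) (0, 52)]  |A|=667.7648
4. ⊥bis P7·P2 via (13.155,26.815): [(0, 33.5463) (0.728, 33.1738) (50.3642, 44.5528) (50.8858, 52) (0, 52)]  |A|=667.5684
5. ⊥bis P7·P3 via (16.71,45.995): [(10.8567, 35.4958) (50.3642, 44.5528) (50.8858, 52) (20.0578, 52)]  |A|=399.1442
6. ⊥bis P7·P4 via (35.155,38.17): [(10.8567, 35.4958) (36.3481, 41.3397) (40.361, 52) (20.0578, 52)]  |A|=291.6929
7. ⊥bis P7·P5 via (48.55,43.41): [(10.8567, 35.4958) (36.3481, 41.3397) (40.361, 52) (20.0578, 52)]  |A|=291.6929
8. ⊥bis P7·P6 via (38.7,23.275): [(10.8567, 35.4958) (36.3481, 41.3397) (40.361, 52) (20.0578, 52)]  |A|=291.6929
9. canonical 4-gon: [(10.8567, 35.4958) (36.3481, 41.3397) (40.361, 52) (20.0578, 52)]
10. shoelace: 291.6929

Area of P7's cell: 291.6929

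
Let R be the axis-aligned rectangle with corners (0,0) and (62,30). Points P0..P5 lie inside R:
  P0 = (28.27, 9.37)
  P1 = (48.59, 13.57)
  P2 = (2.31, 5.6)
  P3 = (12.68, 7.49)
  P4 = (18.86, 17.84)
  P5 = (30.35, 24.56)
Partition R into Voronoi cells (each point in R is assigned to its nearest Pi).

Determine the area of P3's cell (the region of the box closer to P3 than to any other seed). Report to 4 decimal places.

Area of P3's cell: 190.9859

1. box [0,62]×[0,30]: [(0, 0) (62, 0) (62, 30) (0, 30)]
2. ⊥bis P3·P0 via (20.475,8.43): [(0, 0) (21.4916, 0) (17.8739, 30) (0, 30)]  |A|=590.4817
3. ⊥bis P3·P1 via (30.635,10.53): [(0, 0) (21.4916, 0) (17.8739, 30) (0, 30)]  |A|=590.4817
4. ⊥bis P3·P2 via (7.495,6.545): [(8.6879, 0) (21.4916, 0) (17.8739, 30) (3.2202, 30)]  |A|=411.8611
5. ⊥bis P3·P4 via (15.77,12.665): [(5.2329, 18.9567) (8.6879, 0) (21.4916, 0) (20.2897, 9.9663)]  |A|=190.9859
6. ⊥bis P3·P5 via (21.515,16.025): [(5.2329, 18.9567) (8.6879, 0) (21.4916, 0) (20.2897, 9.9663)]  |A|=190.9859
7. canonical 4-gon: [(5.2329, 18.9567) (8.6879, 0) (21.4916, 0) (20.2897, 9.9663)]
8. shoelace: 190.9859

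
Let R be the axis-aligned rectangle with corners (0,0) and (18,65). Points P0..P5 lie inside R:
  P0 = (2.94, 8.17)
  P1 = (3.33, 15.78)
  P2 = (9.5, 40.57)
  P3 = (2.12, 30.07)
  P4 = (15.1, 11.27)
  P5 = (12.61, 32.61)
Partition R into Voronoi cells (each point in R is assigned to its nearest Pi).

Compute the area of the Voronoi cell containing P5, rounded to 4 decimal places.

Area of P5's cell: 150.7635

1. box [0,18]×[0,65]: [(0, 0) (18, 0) (18, 65) (0, 65)]
2. ⊥bis P5·P0 via (7.775,20.39): [(0, 23.4663) (18, 16.3443) (18, 65) (0, 65)]  |A|=811.7044
3. ⊥bis P5·P1 via (7.97,24.195): [(0, 28.5896) (18, 18.6645) (18, 65) (0, 65)]  |A|=744.7129
4. ⊥bis P5·P2 via (11.055,36.59): [(0, 32.2708) (0, 28.5896) (18, 18.6645) (18, 39.3034)]  |A|=218.8808
5. ⊥bis P5·P3 via (7.365,31.34): [(6.5226, 34.8192) (9.2684, 23.4791) (18, 18.6645) (18, 39.3034)]  |A|=161.3395
6. ⊥bis P5·P4 via (13.855,21.94): [(6.5226, 34.8192) (9.2684, 23.4791) (12.3732, 21.7671) (18, 22.4236) (18, 39.3034)]  |A|=150.7635
7. canonical 5-gon: [(6.5226, 34.8192) (9.2684, 23.4791) (12.3732, 21.7671) (18, 22.4236) (18, 39.3034)]
8. shoelace: 150.7635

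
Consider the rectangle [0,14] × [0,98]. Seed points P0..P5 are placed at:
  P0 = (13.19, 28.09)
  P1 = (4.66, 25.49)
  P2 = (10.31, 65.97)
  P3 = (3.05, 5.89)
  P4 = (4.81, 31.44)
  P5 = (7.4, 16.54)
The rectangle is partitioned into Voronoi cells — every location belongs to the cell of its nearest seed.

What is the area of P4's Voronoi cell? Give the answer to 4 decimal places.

Area of P4's cell: 246.3948

1. box [0,14]×[0,98]: [(0, 0) (14, 0) (14, 98) (0, 98)]
2. ⊥bis P4·P0 via (9,29.765): [(0, 7.2516) (14, 42.2725) (14, 98) (0, 98)]  |A|=1025.3318
3. ⊥bis P4·P1 via (4.735,28.465): [(0, 28.5844) (8.4429, 28.3715) (14, 42.2725) (14, 98) (0, 98)]  |A|=935.276
4. ⊥bis P4·P2 via (7.56,48.705): [(0, 49.9092) (0, 28.5844) (8.4429, 28.3715) (14, 42.2725) (14, 47.6792)]  |A|=246.3948
5. ⊥bis P4·P3 via (3.93,18.665): [(0, 49.9092) (0, 28.5844) (8.4429, 28.3715) (14, 42.2725) (14, 47.6792)]  |A|=246.3948
6. ⊥bis P4·P5 via (6.105,23.99): [(0, 49.9092) (0, 28.5844) (8.4429, 28.3715) (14, 42.2725) (14, 47.6792)]  |A|=246.3948
7. canonical 5-gon: [(0, 49.9092) (0, 28.5844) (8.4429, 28.3715) (14, 42.2725) (14, 47.6792)]
8. shoelace: 246.3948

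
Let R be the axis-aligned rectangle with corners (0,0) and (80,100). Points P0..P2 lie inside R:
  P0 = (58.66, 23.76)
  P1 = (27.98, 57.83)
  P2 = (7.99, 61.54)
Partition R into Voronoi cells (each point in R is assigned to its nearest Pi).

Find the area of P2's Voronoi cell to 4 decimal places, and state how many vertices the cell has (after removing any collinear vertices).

Area of P2's cell: 1592.8810 (5 vertices)

1. box [0,80]×[0,100]: [(0, 0) (80, 0) (80, 100) (0, 100)]
2. ⊥bis P2·P0 via (33.325,42.65): [(0, 0) (1.5248, 0) (76.0857, 100) (0, 100)]  |A|=3880.5225
3. ⊥bis P2·P1 via (17.985,59.685): [(0, 0) (1.5248, 0) (8.6919, 9.6124) (25.4672, 100) (0, 100)]  |A|=1592.881
4. canonical 5-gon: [(0, 0) (1.5248, 0) (8.6919, 9.6124) (25.4672, 100) (0, 100)]
5. shoelace: 1592.881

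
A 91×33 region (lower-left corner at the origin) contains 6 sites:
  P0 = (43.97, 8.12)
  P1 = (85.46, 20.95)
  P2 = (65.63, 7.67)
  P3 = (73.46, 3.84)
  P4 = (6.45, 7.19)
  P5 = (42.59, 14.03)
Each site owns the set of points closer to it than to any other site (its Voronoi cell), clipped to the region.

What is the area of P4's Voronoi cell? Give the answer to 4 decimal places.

Area of P4's cell: 768.5024

1. box [0,91]×[0,33]: [(0, 0) (91, 0) (91, 33) (0, 33)]
2. ⊥bis P4·P0 via (25.21,7.655): [(0, 0) (25.3997, 0) (24.5818, 33) (0, 33)]  |A|=824.6951
3. ⊥bis P4·P1 via (45.955,14.07): [(0, 0) (25.3997, 0) (24.5818, 33) (0, 33)]  |A|=824.6951
4. ⊥bis P4·P2 via (36.04,7.43): [(0, 0) (25.3997, 0) (24.5818, 33) (0, 33)]  |A|=824.6951
5. ⊥bis P4·P3 via (39.955,5.515): [(0, 0) (25.3997, 0) (24.5818, 33) (0, 33)]  |A|=824.6951
6. ⊥bis P4·P5 via (24.52,10.61): [(0, 0) (25.3997, 0) (25.2297, 6.8602) (20.2824, 33) (0, 33)]  |A|=768.5024
7. canonical 5-gon: [(0, 0) (25.3997, 0) (25.2297, 6.8602) (20.2824, 33) (0, 33)]
8. shoelace: 768.5024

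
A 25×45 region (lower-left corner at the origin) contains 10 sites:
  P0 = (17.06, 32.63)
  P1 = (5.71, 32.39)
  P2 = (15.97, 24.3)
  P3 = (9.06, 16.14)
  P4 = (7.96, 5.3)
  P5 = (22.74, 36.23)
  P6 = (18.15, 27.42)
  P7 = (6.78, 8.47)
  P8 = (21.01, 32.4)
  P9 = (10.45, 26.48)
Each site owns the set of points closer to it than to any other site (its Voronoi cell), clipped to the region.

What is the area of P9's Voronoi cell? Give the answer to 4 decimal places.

1. box [0,25]×[0,45]: [(0, 0) (25, 0) (25, 45) (0, 45)]
2. ⊥bis P9·P0 via (13.755,29.555): [(0, 44.3388) (0, 0) (25, 0) (25, 17.4689)]  |A|=772.5967
3. ⊥bis P9·P1 via (8.08,29.435): [(11.3938, 32.0928) (0, 22.9546) (0, 0) (25, 0) (25, 17.4689)]  |A|=650.7727
4. ⊥bis P9·P2 via (13.21,25.39): [(14.5271, 28.7251) (11.3938, 32.0928) (0, 22.9546) (0, 0) (3.1828, 0)]  |A|=245.9469
5. ⊥bis P9·P3 via (9.755,21.31): [(11.5057, 21.0746) (14.5271, 28.7251) (11.3938, 32.0928) (0, 22.9546) (0, 22.6214)]  |A|=82.271
6. ⊥bis P9·P4 via (9.205,15.89): [(11.5057, 21.0746) (14.5271, 28.7251) (11.3938, 32.0928) (0, 22.9546) (0, 22.6214)]  |A|=82.271
7. ⊥bis P9·P5 via (16.595,31.355): [(11.5057, 21.0746) (14.5271, 28.7251) (11.3938, 32.0928) (0, 22.9546) (0, 22.6214)]  |A|=82.271
8. ⊥bis P9·P6 via (14.3,26.95): [(11.5057, 21.0746) (14.1881, 27.8666) (14.0163, 29.2742) (11.3938, 32.0928) (0, 22.9546) (0, 22.6214)]  |A|=81.9586
9. ⊥bis P9·P7 via (8.615,17.475): [(11.5057, 21.0746) (14.1881, 27.8666) (14.0163, 29.2742) (11.3938, 32.0928) (0, 22.9546) (0, 22.6214)]  |A|=81.9586
10. ⊥bis P9·P8 via (15.73,29.44): [(11.5057, 21.0746) (14.1881, 27.8666) (14.0163, 29.2742) (11.3938, 32.0928) (0, 22.9546) (0, 22.6214)]  |A|=81.9586
11. canonical 6-gon: [(11.5057, 21.0746) (14.1881, 27.8666) (14.0163, 29.2742) (11.3938, 32.0928) (0, 22.9546) (0, 22.6214)]
12. shoelace: 81.9586

Area of P9's cell: 81.9586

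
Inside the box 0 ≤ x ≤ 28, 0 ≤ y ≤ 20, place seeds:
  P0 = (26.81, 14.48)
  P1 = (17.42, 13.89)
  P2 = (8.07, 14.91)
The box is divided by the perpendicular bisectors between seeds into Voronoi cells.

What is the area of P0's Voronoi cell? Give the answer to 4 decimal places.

1. box [0,28]×[0,20]: [(0, 0) (28, 0) (28, 20) (0, 20)]
2. ⊥bis P0·P1 via (22.115,14.185): [(23.0063, 0) (28, 0) (28, 20) (21.7496, 20)]  |A|=112.4409
3. ⊥bis P0·P2 via (17.44,14.695): [(23.0063, 0) (28, 0) (28, 20) (21.7496, 20)]  |A|=112.4409
4. canonical 4-gon: [(23.0063, 0) (28, 0) (28, 20) (21.7496, 20)]
5. shoelace: 112.4409

Area of P0's cell: 112.4409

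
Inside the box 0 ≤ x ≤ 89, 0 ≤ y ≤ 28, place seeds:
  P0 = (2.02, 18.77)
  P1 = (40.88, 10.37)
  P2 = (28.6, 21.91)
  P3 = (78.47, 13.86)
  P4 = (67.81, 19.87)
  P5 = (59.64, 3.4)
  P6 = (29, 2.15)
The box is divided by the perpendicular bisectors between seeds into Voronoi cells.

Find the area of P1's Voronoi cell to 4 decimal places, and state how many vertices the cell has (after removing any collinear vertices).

1. box [0,89]×[0,28]: [(0, 0) (89, 0) (89, 28) (0, 28)]
2. ⊥bis P1·P0 via (21.45,14.57): [(18.3005, 0) (89, 0) (89, 28) (24.353, 28)]  |A|=1894.8499
3. ⊥bis P1·P2 via (34.74,16.14): [(19.5726, 0) (89, 0) (89, 28) (45.8853, 28)]  |A|=1575.5892
4. ⊥bis P1·P3 via (59.675,12.115): [(19.5726, 0) (60.7998, 0) (58.2002, 28) (45.8853, 28)]  |A|=749.5889
5. ⊥bis P1·P4 via (54.345,15.12): [(19.5726, 0) (59.6788, 0) (49.8014, 28) (45.8853, 28)]  |A|=616.3119
6. ⊥bis P1·P5 via (50.26,6.885): [(19.5726, 0) (47.702, 0) (53.8456, 16.5357) (49.8014, 28) (45.8853, 28)]  |A|=517.289
7. ⊥bis P1·P6 via (34.94,6.26): [(30.918, 12.0729) (39.2714, 0) (47.702, 0) (53.8456, 16.5357) (49.8014, 28) (45.8853, 28)]  |A|=398.3784
8. canonical 6-gon: [(30.918, 12.0729) (39.2714, 0) (47.702, 0) (53.8456, 16.5357) (49.8014, 28) (45.8853, 28)]
9. shoelace: 398.3784

Area of P1's cell: 398.3784 (6 vertices)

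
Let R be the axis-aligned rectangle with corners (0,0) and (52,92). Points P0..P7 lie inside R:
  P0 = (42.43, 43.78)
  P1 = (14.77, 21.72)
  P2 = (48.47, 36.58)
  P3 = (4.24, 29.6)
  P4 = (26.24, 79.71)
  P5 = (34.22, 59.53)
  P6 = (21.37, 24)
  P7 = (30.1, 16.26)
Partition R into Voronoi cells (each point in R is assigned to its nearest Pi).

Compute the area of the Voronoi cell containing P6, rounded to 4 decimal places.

1. box [0,52]×[0,92]: [(0, 0) (52, 0) (52, 92) (0, 92)]
2. ⊥bis P6·P0 via (31.9,33.89): [(0, 67.8543) (0, 0) (52, 0) (52, 12.4893)]  |A|=2088.9336
3. ⊥bis P6·P1 via (18.07,22.86): [(3.9964, 63.5992) (25.9671, 0) (52, 0) (52, 12.4893)]  |A|=1127.602
4. ⊥bis P6·P2 via (34.92,30.29): [(34.567, 31.0504) (3.9964, 63.5992) (25.9671, 0) (48.9808, 0)]  |A|=971.8658
5. ⊥bis P6·P3 via (12.805,26.8): [(34.567, 31.0504) (19.4546, 47.1407) (14.7031, 32.6062) (25.9671, 0) (48.9808, 0)]  |A|=820.4259
6. ⊥bis P6·P4 via (23.805,51.855): [(34.567, 31.0504) (19.4546, 47.1407) (14.7031, 32.6062) (25.9671, 0) (48.9808, 0)]  |A|=820.4259
7. ⊥bis P6·P5 via (27.795,41.765): [(34.567, 31.0504) (22.8105, 43.5677) (18.7649, 45.0309) (14.7031, 32.6062) (25.9671, 0) (48.9808, 0)]  |A|=815.6535
8. ⊥bis P6·P7 via (25.735,20.13): [(34.8591, 30.4212) (34.567, 31.0504) (22.8105, 43.5677) (18.7649, 45.0309) (14.7031, 32.6062) (20.8978, 14.6741)]  |A|=323.2538
9. canonical 6-gon: [(34.8591, 30.4212) (34.567, 31.0504) (22.8105, 43.5677) (18.7649, 45.0309) (14.7031, 32.6062) (20.8978, 14.6741)]
10. shoelace: 323.2538

Area of P6's cell: 323.2538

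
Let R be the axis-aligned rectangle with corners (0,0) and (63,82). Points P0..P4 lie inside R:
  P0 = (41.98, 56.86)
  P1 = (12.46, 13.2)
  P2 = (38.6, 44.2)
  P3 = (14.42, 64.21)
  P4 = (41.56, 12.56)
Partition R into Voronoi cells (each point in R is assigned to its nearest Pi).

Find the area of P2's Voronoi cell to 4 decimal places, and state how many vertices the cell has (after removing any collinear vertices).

Area of P2's cell: 917.4584 (5 vertices)

1. box [0,63]×[0,82]: [(0, 0) (63, 0) (63, 82) (0, 82)]
2. ⊥bis P2·P0 via (40.29,50.53): [(0, 61.2867) (0, 0) (63, 0) (63, 44.4668)]  |A|=3331.237
3. ⊥bis P2·P1 via (25.53,28.7): [(0, 61.2867) (0, 50.2276) (59.566, 0) (63, 0) (63, 44.4668)]  |A|=1835.3107
4. ⊥bis P2·P3 via (26.51,54.205): [(26.5127, 54.2083) (13.6756, 38.6959) (59.566, 0) (63, 0) (63, 44.4668)]  |A|=1508.6196
5. ⊥bis P2·P4 via (40.08,28.38): [(26.5127, 54.2083) (13.6756, 38.6959) (27.3246, 27.1867) (63, 30.5242) (63, 44.4668)]  |A|=917.4584
6. canonical 5-gon: [(26.5127, 54.2083) (13.6756, 38.6959) (27.3246, 27.1867) (63, 30.5242) (63, 44.4668)]
7. shoelace: 917.4584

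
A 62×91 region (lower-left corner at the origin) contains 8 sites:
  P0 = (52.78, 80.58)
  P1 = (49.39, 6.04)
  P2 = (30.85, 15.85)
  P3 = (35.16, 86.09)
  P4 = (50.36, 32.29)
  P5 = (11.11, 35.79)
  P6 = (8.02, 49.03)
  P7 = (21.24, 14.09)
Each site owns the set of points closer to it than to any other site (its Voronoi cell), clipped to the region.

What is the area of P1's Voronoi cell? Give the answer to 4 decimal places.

Area of P1's cell: 430.9601

1. box [0,62]×[0,91]: [(0, 0) (62, 0) (62, 91) (0, 91)]
2. ⊥bis P1·P0 via (51.085,43.31): [(0, 45.6333) (0, 0) (62, 0) (62, 42.8136)]  |A|=2741.8536
3. ⊥bis P1·P2 via (40.12,10.945): [(57.1004, 43.0364) (34.3287, 0) (62, 0) (62, 42.8136)]  |A|=700.3211
4. ⊥bis P1·P3 via (42.275,46.065): [(57.1004, 43.0364) (34.3287, 0) (62, 0) (62, 42.8136)]  |A|=700.3211
5. ⊥bis P1·P4 via (49.875,19.165): [(44.5731, 19.3609) (34.3287, 0) (62, 0) (62, 18.717)]  |A|=430.9601
6. ⊥bis P1·P5 via (30.25,20.915): [(44.5731, 19.3609) (34.3287, 0) (62, 0) (62, 18.717)]  |A|=430.9601
7. ⊥bis P1·P6 via (28.705,27.535): [(44.5731, 19.3609) (34.3287, 0) (62, 0) (62, 18.717)]  |A|=430.9601
8. ⊥bis P1·P7 via (35.315,10.065): [(44.5731, 19.3609) (34.3287, 0) (62, 0) (62, 18.717)]  |A|=430.9601
9. canonical 4-gon: [(44.5731, 19.3609) (34.3287, 0) (62, 0) (62, 18.717)]
10. shoelace: 430.9601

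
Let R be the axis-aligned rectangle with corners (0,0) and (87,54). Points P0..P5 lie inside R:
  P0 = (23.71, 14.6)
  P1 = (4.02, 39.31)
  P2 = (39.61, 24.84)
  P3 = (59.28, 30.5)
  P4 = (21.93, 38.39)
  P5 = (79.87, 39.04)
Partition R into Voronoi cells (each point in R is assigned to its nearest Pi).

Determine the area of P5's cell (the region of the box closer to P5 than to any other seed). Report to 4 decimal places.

Area of P5's cell: 766.9231

1. box [0,87]×[0,54]: [(0, 0) (87, 0) (87, 54) (0, 54)]
2. ⊥bis P5·P0 via (51.79,26.82): [(63.4617, 0) (87, 0) (87, 54) (39.9617, 54)]  |A|=1905.57
3. ⊥bis P5·P1 via (41.945,39.175): [(41.9813, 49.3592) (63.4617, 0) (87, 0) (87, 54) (41.9978, 54)]  |A|=1900.8455
4. ⊥bis P5·P2 via (59.74,31.94): [(71.0055, 0) (87, 0) (87, 54) (51.9593, 54)]  |A|=1377.9518
5. ⊥bis P5·P3 via (69.575,34.77): [(83.9964, 0) (87, 0) (87, 54) (61.5991, 54)]  |A|=766.9231
6. ⊥bis P5·P4 via (50.9,38.715): [(83.9964, 0) (87, 0) (87, 54) (61.5991, 54)]  |A|=766.9231
7. canonical 4-gon: [(83.9964, 0) (87, 0) (87, 54) (61.5991, 54)]
8. shoelace: 766.9231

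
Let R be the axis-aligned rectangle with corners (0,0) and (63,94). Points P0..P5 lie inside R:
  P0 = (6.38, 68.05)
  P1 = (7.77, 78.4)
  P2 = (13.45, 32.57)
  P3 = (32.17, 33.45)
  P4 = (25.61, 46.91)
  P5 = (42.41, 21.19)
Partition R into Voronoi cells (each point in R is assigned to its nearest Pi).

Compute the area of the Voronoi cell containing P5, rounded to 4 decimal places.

1. box [0,63]×[0,94]: [(0, 0) (63, 0) (63, 94) (0, 94)]
2. ⊥bis P5·P0 via (24.395,44.62): [(0, 25.863) (0, 0) (63, 0) (63, 74.3028)]  |A|=3155.2249
3. ⊥bis P5·P1 via (25.09,49.795): [(53.4908, 66.9914) (0, 25.863) (0, 0) (63, 0) (63, 72.7491)]  |A|=3147.8374
4. ⊥bis P5·P2 via (27.93,26.88): [(53.4908, 66.9914) (39.4496, 56.1953) (17.3673, 0) (63, 0) (63, 72.7491)]  |A|=2149.7128
5. ⊥bis P5·P3 via (37.29,27.32): [(23.6144, 15.8977) (17.3673, 0) (63, 0) (63, 48.7939)]  |A|=1323.6147
6. ⊥bis P5·P4 via (34.01,34.05): [(23.6144, 15.8977) (17.3673, 0) (63, 0) (63, 48.7939)]  |A|=1323.6147
7. canonical 4-gon: [(23.6144, 15.8977) (17.3673, 0) (63, 0) (63, 48.7939)]
8. shoelace: 1323.6147

Area of P5's cell: 1323.6147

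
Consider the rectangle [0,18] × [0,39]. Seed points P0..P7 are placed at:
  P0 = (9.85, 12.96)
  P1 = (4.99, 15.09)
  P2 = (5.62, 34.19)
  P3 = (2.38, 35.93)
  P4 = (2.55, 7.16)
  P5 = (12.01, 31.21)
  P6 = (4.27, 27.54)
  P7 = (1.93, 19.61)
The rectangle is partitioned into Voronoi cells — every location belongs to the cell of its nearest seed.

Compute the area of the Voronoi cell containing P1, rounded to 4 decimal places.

Area of P1's cell: 54.9792

1. box [0,18]×[0,39]: [(0, 0) (18, 0) (18, 39) (0, 39)]
2. ⊥bis P1·P0 via (7.42,14.025): [(0, 0) (1.2732, 0) (18, 38.1653) (18, 39) (0, 39)]  |A|=382.8093
3. ⊥bis P1·P2 via (5.305,24.64): [(0, 24.815) (0, 0) (1.2732, 0) (11.9758, 24.42)]  |A|=164.1361
4. ⊥bis P1·P3 via (3.685,25.51): [(0, 24.815) (0, 0) (1.2732, 0) (11.9758, 24.42)]  |A|=164.1361
5. ⊥bis P1·P4 via (3.77,11.125): [(0, 24.815) (0, 12.285) (5.8663, 10.48) (11.9758, 24.42)]  |A|=121.4305
6. ⊥bis P1·P5 via (8.5,23.15): [(5.06, 24.6481) (0, 24.815) (0, 12.285) (5.8663, 10.48) (10.9514, 22.0825)]  |A|=113.2307
7. ⊥bis P1·P6 via (4.63,21.315): [(0, 21.0472) (0, 12.285) (5.8663, 10.48) (10.7706, 21.6701)]  |A|=84.4361
8. ⊥bis P1·P7 via (3.46,17.35): [(9.7546, 21.6114) (0, 15.0076) (0, 12.285) (5.8663, 10.48) (10.7706, 21.6701)]  |A|=54.9792
9. canonical 5-gon: [(9.7546, 21.6114) (0, 15.0076) (0, 12.285) (5.8663, 10.48) (10.7706, 21.6701)]
10. shoelace: 54.9792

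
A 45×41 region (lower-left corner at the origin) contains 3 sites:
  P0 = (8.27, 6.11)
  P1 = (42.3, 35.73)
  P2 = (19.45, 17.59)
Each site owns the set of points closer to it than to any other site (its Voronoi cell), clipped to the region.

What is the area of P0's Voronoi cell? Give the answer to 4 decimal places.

1. box [0,45]×[0,41]: [(0, 0) (45, 0) (45, 41) (0, 41)]
2. ⊥bis P0·P1 via (25.285,20.92): [(0, 0) (43.4939, 0) (7.8072, 41) (0, 41)]  |A|=1051.6734
3. ⊥bis P0·P2 via (13.86,11.85): [(0, 25.3478) (0, 0) (26.028, 0)]  |A|=329.8761
4. canonical 3-gon: [(0, 25.3478) (0, 0) (26.028, 0)]
5. shoelace: 329.8761

Area of P0's cell: 329.8761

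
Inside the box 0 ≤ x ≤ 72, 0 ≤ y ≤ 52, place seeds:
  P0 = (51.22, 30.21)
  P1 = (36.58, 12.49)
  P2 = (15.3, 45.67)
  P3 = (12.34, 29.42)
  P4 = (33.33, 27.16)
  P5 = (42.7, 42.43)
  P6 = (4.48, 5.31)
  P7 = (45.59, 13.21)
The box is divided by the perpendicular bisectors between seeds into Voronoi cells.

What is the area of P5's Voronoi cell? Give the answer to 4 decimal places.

1. box [0,72]×[0,52]: [(0, 0) (72, 0) (72, 52) (0, 52)]
2. ⊥bis P5·P0 via (46.96,36.32): [(0, 3.5787) (69.4494, 52) (0, 52)]  |A|=1681.4163
3. ⊥bis P5·P1 via (39.64,27.46): [(0, 35.5628) (35.4738, 28.3116) (69.4494, 52) (0, 52)]  |A|=1114.1176
4. ⊥bis P5·P2 via (29,44.05): [(27.3357, 29.9751) (35.4738, 28.3116) (69.4494, 52) (29.9401, 52)]  |A|=559.7428
5. ⊥bis P5·P3 via (27.52,35.925): [(27.9269, 34.9754) (30.3321, 29.3626) (35.4738, 28.3116) (69.4494, 52) (29.9401, 52)]  |A|=552.0702
6. ⊥bis P5·P4 via (38.015,34.795): [(28.5895, 40.5787) (41.6093, 32.5894) (69.4494, 52) (29.9401, 52)]  |A|=463.1959
7. ⊥bis P5·P6 via (23.59,23.87): [(28.5895, 40.5787) (41.6093, 32.5894) (69.4494, 52) (29.9401, 52)]  |A|=463.1959
8. ⊥bis P5·P7 via (44.145,27.82): [(28.5895, 40.5787) (41.6093, 32.5894) (69.4494, 52) (29.9401, 52)]  |A|=463.1959
9. canonical 4-gon: [(28.5895, 40.5787) (41.6093, 32.5894) (69.4494, 52) (29.9401, 52)]
10. shoelace: 463.1959

Area of P5's cell: 463.1959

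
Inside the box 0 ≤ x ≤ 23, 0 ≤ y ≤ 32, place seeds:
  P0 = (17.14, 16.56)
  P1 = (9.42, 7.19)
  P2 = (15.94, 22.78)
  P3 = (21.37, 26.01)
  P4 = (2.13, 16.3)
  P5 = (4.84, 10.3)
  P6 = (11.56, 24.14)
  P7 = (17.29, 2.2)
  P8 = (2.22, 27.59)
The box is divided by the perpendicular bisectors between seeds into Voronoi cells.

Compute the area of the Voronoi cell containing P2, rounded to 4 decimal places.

Area of P2's cell: 43.1866

1. box [0,23]×[0,32]: [(0, 0) (23, 0) (23, 32) (0, 32)]
2. ⊥bis P2·P0 via (16.54,19.67): [(0, 16.479) (23, 20.9163) (23, 32) (0, 32)]  |A|=305.954
3. ⊥bis P2·P1 via (12.68,14.985): [(0, 20.288) (6.2326, 17.6814) (23, 20.9163) (23, 32) (0, 32)]  |A|=294.0841
4. ⊥bis P2·P3 via (18.655,24.395): [(0, 20.288) (6.2326, 17.6814) (20.9586, 20.5225) (14.1312, 32) (0, 32)]  |A|=231.8748
5. ⊥bis P2·P4 via (9.035,19.54): [(9.6021, 18.3315) (20.9586, 20.5225) (14.1312, 32) (3.1885, 32)]  |A|=147.4372
6. ⊥bis P2·P5 via (10.39,16.54): [(9.6021, 18.3315) (20.9586, 20.5225) (14.1312, 32) (3.1885, 32)]  |A|=147.4372
7. ⊥bis P2·P6 via (13.75,23.46): [(12.3204, 18.8559) (20.9586, 20.5225) (15.623, 29.4921)]  |A|=43.1866
8. ⊥bis P2·P7 via (16.615,12.49): [(12.3204, 18.8559) (20.9586, 20.5225) (15.623, 29.4921)]  |A|=43.1866
9. ⊥bis P2·P8 via (9.08,25.185): [(12.3204, 18.8559) (20.9586, 20.5225) (15.623, 29.4921)]  |A|=43.1866
10. canonical 3-gon: [(12.3204, 18.8559) (20.9586, 20.5225) (15.623, 29.4921)]
11. shoelace: 43.1866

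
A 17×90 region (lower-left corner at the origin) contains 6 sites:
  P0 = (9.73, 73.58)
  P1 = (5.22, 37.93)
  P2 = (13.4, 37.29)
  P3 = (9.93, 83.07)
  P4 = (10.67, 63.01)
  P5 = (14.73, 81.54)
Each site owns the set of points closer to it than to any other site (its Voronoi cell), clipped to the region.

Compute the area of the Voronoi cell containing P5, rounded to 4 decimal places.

1. box [0,17]×[0,90]: [(0, 0) (17, 0) (17, 90) (0, 90)]
2. ⊥bis P5·P0 via (12.23,77.56): [(0, 85.2422) (17, 74.5638) (17, 90) (0, 90)]  |A|=171.6496
3. ⊥bis P5·P1 via (9.975,59.735): [(0, 85.2422) (17, 74.5638) (17, 90) (0, 90)]  |A|=171.6496
4. ⊥bis P5·P2 via (14.065,59.415): [(0, 85.2422) (17, 74.5638) (17, 90) (0, 90)]  |A|=171.6496
5. ⊥bis P5·P3 via (12.33,82.305): [(11.0532, 78.2992) (17, 74.5638) (17, 90) (14.7828, 90)]  |A|=58.87
6. ⊥bis P5·P4 via (12.7,72.275): [(11.0532, 78.2992) (17, 74.5638) (17, 90) (14.7828, 90)]  |A|=58.87
7. canonical 4-gon: [(11.0532, 78.2992) (17, 74.5638) (17, 90) (14.7828, 90)]
8. shoelace: 58.87

Area of P5's cell: 58.8700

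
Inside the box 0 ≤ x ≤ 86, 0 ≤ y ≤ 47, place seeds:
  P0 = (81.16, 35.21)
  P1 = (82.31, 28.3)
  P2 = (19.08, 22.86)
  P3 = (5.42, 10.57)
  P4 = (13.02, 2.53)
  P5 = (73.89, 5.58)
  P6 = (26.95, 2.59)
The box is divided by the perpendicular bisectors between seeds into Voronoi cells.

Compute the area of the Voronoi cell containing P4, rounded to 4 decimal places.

1. box [0,86]×[0,47]: [(0, 0) (86, 0) (86, 47) (0, 47)]
2. ⊥bis P4·P0 via (47.09,18.87): [(0, 0) (56.1401, 0) (33.5988, 47) (0, 47)]  |A|=2108.8641
3. ⊥bis P4·P1 via (47.665,15.415): [(0, 0) (53.3981, 0) (43.928, 25.463) (33.5988, 47) (0, 47)]  |A|=2073.9544
4. ⊥bis P4·P2 via (16.05,12.695): [(0, 17.4792) (0, 0) (53.3981, 0) (52.7446, 1.757)]  |A|=507.8775
5. ⊥bis P4·P3 via (9.22,6.55): [(15.7997, 12.7696) (2.2908, 0) (53.3981, 0) (52.7446, 1.757)]  |A|=355.1682
6. ⊥bis P4·P5 via (43.455,4.055): [(43.431, 4.5332) (15.7997, 12.7696) (2.2908, 0) (43.6582, 0)]  |A|=325.8168
7. ⊥bis P4·P6 via (19.985,2.56): [(19.9463, 11.5336) (15.7997, 12.7696) (2.2908, 0) (19.996, 0)]  |A|=136.9267
8. canonical 4-gon: [(19.9463, 11.5336) (15.7997, 12.7696) (2.2908, 0) (19.996, 0)]
9. shoelace: 136.9267

Area of P4's cell: 136.9267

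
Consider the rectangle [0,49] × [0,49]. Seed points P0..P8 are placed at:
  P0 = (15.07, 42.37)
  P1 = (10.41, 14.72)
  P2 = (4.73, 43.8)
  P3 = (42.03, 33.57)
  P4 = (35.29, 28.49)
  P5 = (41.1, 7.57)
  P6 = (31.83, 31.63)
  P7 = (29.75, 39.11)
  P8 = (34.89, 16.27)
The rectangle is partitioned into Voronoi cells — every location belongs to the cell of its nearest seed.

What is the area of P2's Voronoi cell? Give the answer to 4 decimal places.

Area of P2's cell: 190.2078

1. box [0,49]×[0,49]: [(0, 0) (49, 0) (49, 49) (0, 49)]
2. ⊥bis P2·P0 via (9.9,43.085): [(0, 0) (3.9414, 0) (10.718, 49) (0, 49)]  |A|=359.157
3. ⊥bis P2·P1 via (7.57,29.26): [(0, 27.7814) (7.9996, 29.3439) (10.718, 49) (0, 49)]  |A|=190.2078
4. ⊥bis P2·P3 via (23.38,38.685): [(0, 27.7814) (7.9996, 29.3439) (10.718, 49) (0, 49)]  |A|=190.2078
5. ⊥bis P2·P4 via (20.01,36.145): [(0, 27.7814) (7.9996, 29.3439) (10.718, 49) (0, 49)]  |A|=190.2078
6. ⊥bis P2·P5 via (22.915,25.685): [(0, 27.7814) (7.9996, 29.3439) (10.718, 49) (0, 49)]  |A|=190.2078
7. ⊥bis P2·P6 via (18.28,37.715): [(0, 27.7814) (7.9996, 29.3439) (10.718, 49) (0, 49)]  |A|=190.2078
8. ⊥bis P2·P7 via (17.24,41.455): [(0, 27.7814) (7.9996, 29.3439) (10.718, 49) (0, 49)]  |A|=190.2078
9. ⊥bis P2·P8 via (19.81,30.035): [(0, 27.7814) (7.9996, 29.3439) (10.718, 49) (0, 49)]  |A|=190.2078
10. canonical 4-gon: [(0, 27.7814) (7.9996, 29.3439) (10.718, 49) (0, 49)]
11. shoelace: 190.2078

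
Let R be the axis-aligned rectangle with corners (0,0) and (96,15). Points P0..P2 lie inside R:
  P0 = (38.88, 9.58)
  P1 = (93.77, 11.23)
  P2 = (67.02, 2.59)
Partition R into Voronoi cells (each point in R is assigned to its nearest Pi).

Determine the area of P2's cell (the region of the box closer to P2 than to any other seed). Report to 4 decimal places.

Area of P2's cell: 403.5442

1. box [0,96]×[0,15]: [(0, 0) (96, 0) (96, 15) (0, 15)]
2. ⊥bis P2·P0 via (52.95,6.085): [(51.4385, 0) (96, 0) (96, 15) (55.1645, 15)]  |A|=640.4777
3. ⊥bis P2·P1 via (80.395,6.91): [(51.4385, 0) (82.6269, 0) (77.782, 15) (55.1645, 15)]  |A|=403.5442
4. canonical 4-gon: [(51.4385, 0) (82.6269, 0) (77.782, 15) (55.1645, 15)]
5. shoelace: 403.5442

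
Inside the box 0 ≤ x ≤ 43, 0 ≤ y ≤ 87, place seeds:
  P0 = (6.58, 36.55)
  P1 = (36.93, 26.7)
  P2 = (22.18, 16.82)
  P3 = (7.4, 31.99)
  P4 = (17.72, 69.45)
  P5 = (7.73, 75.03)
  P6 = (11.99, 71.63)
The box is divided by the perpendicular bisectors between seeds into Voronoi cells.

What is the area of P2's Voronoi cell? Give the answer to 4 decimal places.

Area of P2's cell: 819.7794

1. box [0,43]×[0,87]: [(0, 0) (43, 0) (43, 87) (0, 87)]
2. ⊥bis P2·P0 via (14.38,26.685): [(0, 15.3151) (0, 0) (43, 0) (43, 49.3141)]  |A|=1389.5278
3. ⊥bis P2·P1 via (29.555,21.76): [(22.1441, 32.8239) (0, 15.3151) (0, 0) (43, 0) (43, 1.6878)]  |A|=892.8824
4. ⊥bis P2·P3 via (14.79,24.405): [(22.6523, 32.0652) (0, 9.9952) (0, 0) (43, 0) (43, 1.6878)]  |A|=819.7794
5. ⊥bis P2·P4 via (19.95,43.135): [(22.6523, 32.0652) (0, 9.9952) (0, 0) (43, 0) (43, 1.6878)]  |A|=819.7794
6. ⊥bis P2·P5 via (14.955,45.925): [(22.6523, 32.0652) (0, 9.9952) (0, 0) (43, 0) (43, 1.6878)]  |A|=819.7794
7. ⊥bis P2·P6 via (17.085,44.225): [(22.6523, 32.0652) (0, 9.9952) (0, 0) (43, 0) (43, 1.6878)]  |A|=819.7794
8. canonical 5-gon: [(22.6523, 32.0652) (0, 9.9952) (0, 0) (43, 0) (43, 1.6878)]
9. shoelace: 819.7794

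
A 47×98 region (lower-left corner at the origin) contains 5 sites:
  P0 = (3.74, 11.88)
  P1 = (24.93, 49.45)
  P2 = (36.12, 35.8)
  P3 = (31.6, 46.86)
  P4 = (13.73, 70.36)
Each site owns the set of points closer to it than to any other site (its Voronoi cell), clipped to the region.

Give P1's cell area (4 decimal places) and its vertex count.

Area of P1's cell: 679.4563 (5 vertices)

1. box [0,47]×[0,98]: [(0, 0) (47, 0) (47, 98) (0, 98)]
2. ⊥bis P1·P0 via (14.335,30.665): [(0, 38.7501) (47, 12.2415) (47, 98) (0, 98)]  |A|=3407.6968
3. ⊥bis P1·P2 via (30.525,42.625): [(0, 38.7501) (15.2833, 30.1301) (47, 56.1309) (47, 98) (0, 98)]  |A|=2711.6833
4. ⊥bis P1·P3 via (28.265,48.155): [(0, 38.7501) (15.2833, 30.1301) (24.0596, 37.3248) (47, 96.4031) (47, 98) (0, 98)]  |A|=2249.7525
5. ⊥bis P1·P4 via (19.33,59.905): [(0, 49.5513) (0, 38.7501) (15.2833, 30.1301) (24.0596, 37.3248) (36.3722, 69.0333)]  |A|=679.4563
6. canonical 5-gon: [(0, 49.5513) (0, 38.7501) (15.2833, 30.1301) (24.0596, 37.3248) (36.3722, 69.0333)]
7. shoelace: 679.4563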